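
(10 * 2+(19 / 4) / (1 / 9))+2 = 259 / 4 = 64.75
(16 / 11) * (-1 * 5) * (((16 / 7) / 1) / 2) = -640 / 77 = -8.31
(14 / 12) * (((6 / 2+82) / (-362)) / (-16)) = 595 / 34752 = 0.02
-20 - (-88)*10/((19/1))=500/19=26.32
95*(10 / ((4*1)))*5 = 2375 / 2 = 1187.50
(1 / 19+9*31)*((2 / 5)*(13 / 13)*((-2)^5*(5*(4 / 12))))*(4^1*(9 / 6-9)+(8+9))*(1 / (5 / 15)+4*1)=30878848 / 57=541734.18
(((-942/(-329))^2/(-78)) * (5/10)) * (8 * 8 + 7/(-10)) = -46808451/14071330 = -3.33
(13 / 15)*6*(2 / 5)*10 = 104 / 5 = 20.80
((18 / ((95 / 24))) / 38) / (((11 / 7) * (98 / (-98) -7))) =-189 / 19855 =-0.01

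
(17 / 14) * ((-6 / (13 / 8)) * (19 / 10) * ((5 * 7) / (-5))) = 3876 / 65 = 59.63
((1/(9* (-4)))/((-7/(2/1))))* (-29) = -29/126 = -0.23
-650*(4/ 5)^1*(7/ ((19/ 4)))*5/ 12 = -18200/ 57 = -319.30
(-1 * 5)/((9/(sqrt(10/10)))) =-0.56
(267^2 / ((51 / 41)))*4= 3897132 / 17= 229243.06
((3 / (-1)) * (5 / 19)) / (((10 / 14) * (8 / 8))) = -21 / 19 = -1.11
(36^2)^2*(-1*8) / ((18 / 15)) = -11197440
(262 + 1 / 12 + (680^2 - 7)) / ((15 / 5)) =5551861 / 36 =154218.36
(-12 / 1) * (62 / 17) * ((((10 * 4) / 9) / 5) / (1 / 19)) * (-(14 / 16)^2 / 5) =28861 / 255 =113.18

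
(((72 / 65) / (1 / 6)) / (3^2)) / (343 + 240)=0.00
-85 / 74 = -1.15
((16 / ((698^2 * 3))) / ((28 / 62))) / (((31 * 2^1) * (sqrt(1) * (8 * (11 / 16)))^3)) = 8 / 3404459751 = 0.00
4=4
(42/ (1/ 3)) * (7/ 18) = 49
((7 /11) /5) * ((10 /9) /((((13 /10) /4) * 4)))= 140 /1287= 0.11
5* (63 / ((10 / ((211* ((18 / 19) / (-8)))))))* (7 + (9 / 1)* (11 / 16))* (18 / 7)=-32455809 / 1216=-26690.63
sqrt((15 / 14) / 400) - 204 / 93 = -68 / 31+ sqrt(210) / 280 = -2.14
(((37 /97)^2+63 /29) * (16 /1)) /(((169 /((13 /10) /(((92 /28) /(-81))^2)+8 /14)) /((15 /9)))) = 148132399715296 /512274971481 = 289.17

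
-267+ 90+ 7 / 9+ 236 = 538 / 9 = 59.78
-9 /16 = -0.56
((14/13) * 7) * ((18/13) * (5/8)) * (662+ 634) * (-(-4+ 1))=4286520/169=25364.02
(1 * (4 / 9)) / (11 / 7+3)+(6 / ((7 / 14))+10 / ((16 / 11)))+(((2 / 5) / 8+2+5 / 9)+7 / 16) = 15851 / 720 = 22.02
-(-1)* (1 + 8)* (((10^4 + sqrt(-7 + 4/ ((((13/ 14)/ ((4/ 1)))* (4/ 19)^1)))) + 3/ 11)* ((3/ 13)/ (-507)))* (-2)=18* sqrt(12649)/ 28561 + 1980054/ 24167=82.00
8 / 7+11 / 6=125 / 42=2.98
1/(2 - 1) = 1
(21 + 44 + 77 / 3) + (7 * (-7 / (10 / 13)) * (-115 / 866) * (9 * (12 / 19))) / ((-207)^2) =90.67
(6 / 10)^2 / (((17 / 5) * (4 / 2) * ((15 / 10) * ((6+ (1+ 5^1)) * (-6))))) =-1 / 2040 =-0.00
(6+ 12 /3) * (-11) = -110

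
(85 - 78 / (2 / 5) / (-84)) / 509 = 2445 / 14252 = 0.17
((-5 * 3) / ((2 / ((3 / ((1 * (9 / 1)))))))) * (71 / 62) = -355 / 124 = -2.86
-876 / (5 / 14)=-12264 / 5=-2452.80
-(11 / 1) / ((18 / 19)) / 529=-209 / 9522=-0.02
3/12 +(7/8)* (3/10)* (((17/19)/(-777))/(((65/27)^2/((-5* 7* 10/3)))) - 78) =-48042973/2376140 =-20.22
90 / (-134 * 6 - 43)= -90 / 847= -0.11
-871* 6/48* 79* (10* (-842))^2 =-609788798450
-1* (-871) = 871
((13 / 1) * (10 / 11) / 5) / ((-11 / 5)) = -130 / 121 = -1.07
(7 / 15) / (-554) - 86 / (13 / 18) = -12863971 / 108030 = -119.08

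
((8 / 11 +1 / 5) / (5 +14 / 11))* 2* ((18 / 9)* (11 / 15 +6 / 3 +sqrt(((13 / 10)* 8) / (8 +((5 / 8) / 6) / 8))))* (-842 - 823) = -309468 / 115 - 21312* sqrt(1200030) / 20815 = -3812.64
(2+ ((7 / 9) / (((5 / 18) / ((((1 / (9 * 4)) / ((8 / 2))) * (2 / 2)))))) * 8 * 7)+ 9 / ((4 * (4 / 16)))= 544 / 45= 12.09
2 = 2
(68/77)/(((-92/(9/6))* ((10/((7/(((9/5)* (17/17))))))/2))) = -17/1518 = -0.01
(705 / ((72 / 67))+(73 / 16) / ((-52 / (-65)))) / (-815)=-25411 / 31296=-0.81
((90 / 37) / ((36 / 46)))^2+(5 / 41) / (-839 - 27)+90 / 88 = 11423993675 / 1069369708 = 10.68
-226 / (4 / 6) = -339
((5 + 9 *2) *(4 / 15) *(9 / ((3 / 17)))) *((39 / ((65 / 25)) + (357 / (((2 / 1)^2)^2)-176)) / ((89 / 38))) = -18522.42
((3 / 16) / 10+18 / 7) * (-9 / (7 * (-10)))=26109 / 78400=0.33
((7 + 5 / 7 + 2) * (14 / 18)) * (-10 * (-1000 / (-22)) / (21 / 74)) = -25160000 / 2079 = -12101.97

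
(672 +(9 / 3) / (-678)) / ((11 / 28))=1710.53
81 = 81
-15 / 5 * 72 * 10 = -2160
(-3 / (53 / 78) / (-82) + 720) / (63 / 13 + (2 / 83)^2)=140127778089 / 943210207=148.56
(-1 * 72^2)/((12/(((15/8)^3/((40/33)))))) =-601425/256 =-2349.32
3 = 3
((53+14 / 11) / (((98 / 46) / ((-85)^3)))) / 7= -8432550375 / 3773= -2234972.27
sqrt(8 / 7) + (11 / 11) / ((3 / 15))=2 * sqrt(14) / 7 + 5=6.07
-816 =-816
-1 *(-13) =13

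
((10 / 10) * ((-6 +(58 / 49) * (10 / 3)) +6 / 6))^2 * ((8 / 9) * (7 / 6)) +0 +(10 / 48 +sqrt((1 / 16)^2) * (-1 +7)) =578881 / 333396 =1.74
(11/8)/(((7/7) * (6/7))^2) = 539/288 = 1.87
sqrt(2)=1.41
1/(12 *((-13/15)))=-5/52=-0.10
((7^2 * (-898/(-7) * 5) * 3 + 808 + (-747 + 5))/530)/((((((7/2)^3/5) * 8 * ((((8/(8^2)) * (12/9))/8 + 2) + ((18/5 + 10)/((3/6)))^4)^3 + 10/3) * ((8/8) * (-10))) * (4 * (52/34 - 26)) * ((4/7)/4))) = 118424151562500000/1046426585213038586661508831172080439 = 0.00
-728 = -728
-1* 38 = -38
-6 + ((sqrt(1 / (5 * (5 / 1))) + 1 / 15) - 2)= -7.73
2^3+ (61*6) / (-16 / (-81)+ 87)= 86150 / 7063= 12.20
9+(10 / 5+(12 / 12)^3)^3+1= 37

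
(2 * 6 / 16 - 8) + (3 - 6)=-41 / 4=-10.25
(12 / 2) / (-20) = -3 / 10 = -0.30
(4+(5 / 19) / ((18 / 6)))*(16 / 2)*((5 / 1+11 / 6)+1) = 43804 / 171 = 256.16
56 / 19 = 2.95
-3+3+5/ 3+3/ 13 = 74/ 39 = 1.90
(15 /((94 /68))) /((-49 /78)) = -39780 /2303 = -17.27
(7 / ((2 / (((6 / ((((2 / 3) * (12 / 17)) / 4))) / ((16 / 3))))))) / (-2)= -1071 / 64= -16.73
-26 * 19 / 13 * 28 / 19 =-56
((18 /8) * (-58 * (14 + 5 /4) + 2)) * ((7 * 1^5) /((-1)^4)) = -111195 /8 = -13899.38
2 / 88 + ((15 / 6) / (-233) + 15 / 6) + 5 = 77013 / 10252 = 7.51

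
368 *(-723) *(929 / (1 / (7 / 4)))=-432553548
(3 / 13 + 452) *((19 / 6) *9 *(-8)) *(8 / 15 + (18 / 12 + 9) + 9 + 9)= -2993586.80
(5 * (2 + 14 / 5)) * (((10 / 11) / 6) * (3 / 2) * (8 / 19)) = 480 / 209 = 2.30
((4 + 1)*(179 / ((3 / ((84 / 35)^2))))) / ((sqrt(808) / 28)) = 60144*sqrt(202) / 505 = 1692.69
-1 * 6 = -6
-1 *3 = -3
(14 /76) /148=7 /5624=0.00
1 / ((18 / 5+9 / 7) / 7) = 245 / 171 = 1.43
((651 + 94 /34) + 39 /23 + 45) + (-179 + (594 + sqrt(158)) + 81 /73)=sqrt(158) + 31870256 /28543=1129.14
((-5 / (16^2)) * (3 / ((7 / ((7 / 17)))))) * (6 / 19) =-45 / 41344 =-0.00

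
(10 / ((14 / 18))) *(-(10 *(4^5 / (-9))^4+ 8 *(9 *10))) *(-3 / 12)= 27487802504200 / 5103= 5386596610.66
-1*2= -2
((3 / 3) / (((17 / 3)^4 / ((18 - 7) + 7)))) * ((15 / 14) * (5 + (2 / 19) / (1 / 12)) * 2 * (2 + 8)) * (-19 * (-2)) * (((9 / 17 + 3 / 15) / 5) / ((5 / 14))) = 36.37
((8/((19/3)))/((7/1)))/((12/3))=6/133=0.05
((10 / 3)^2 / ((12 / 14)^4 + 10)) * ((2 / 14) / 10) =1715 / 113877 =0.02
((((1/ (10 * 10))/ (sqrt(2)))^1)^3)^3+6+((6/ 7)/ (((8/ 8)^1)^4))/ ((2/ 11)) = sqrt(2)/ 32000000000000000000+75/ 7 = 10.71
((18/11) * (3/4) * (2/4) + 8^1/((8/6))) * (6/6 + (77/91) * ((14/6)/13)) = 14162/1859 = 7.62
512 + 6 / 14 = 512.43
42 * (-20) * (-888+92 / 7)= 734880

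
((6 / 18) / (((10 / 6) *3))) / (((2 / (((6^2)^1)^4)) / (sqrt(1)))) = 279936 / 5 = 55987.20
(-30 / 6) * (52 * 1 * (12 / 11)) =-283.64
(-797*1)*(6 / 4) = -2391 / 2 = -1195.50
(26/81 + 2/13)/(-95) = -100/20007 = -0.00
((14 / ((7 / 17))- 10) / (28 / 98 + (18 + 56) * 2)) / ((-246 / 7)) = -98 / 21279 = -0.00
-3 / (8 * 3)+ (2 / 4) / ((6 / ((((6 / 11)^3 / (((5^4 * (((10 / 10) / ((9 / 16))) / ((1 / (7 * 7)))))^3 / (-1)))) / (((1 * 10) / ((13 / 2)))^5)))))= -31318163800000002436053373 / 250545310400000000000000000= -0.13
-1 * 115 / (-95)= 1.21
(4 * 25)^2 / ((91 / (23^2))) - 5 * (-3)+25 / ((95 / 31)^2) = 1910270216 / 32851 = 58149.53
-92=-92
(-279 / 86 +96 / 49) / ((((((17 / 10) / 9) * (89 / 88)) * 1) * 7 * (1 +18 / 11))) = -235877400 / 647141873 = -0.36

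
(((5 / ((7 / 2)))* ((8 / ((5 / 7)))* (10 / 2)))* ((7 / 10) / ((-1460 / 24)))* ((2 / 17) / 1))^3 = -303464448 / 238905065125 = -0.00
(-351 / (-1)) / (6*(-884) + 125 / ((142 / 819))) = -0.08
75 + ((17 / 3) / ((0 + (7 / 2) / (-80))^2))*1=446225 / 147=3035.54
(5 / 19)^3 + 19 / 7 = 131196 / 48013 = 2.73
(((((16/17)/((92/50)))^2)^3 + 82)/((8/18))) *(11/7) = 14506894303482980619/50025170792993774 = 289.99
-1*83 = -83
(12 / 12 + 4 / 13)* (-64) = -1088 / 13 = -83.69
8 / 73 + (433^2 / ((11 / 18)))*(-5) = -1231802642 / 803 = -1534000.80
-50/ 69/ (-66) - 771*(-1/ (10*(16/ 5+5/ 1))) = 1757617/ 186714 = 9.41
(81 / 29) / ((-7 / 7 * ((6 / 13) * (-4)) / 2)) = 351 / 116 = 3.03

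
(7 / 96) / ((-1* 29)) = -7 / 2784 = -0.00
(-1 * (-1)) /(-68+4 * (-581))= -1 /2392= -0.00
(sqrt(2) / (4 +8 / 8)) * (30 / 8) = 3 * sqrt(2) / 4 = 1.06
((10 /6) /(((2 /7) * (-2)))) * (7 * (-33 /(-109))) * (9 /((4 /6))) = -72765 /872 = -83.45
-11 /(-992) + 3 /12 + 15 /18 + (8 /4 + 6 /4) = 13673 /2976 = 4.59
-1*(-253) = 253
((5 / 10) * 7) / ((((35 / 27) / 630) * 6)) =567 / 2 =283.50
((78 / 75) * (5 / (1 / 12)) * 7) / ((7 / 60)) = 3744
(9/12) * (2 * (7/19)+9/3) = 2.80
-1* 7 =-7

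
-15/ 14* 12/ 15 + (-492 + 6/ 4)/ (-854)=-69/ 244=-0.28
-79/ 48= -1.65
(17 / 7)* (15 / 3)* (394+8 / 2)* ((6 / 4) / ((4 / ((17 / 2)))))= 862665 / 56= 15404.73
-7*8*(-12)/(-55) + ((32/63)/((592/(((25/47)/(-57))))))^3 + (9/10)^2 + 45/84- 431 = -59184038023925332186706363/133939184657565606961950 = -441.87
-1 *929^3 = -801765089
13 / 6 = 2.17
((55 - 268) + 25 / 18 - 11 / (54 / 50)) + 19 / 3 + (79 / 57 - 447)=-661.08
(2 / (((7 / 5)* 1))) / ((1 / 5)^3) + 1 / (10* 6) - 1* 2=74167 / 420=176.59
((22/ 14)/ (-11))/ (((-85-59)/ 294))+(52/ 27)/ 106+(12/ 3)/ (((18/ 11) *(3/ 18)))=171451/ 11448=14.98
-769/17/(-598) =769/10166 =0.08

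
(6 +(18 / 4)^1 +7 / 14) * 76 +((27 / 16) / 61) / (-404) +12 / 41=13519894445 / 16166464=836.29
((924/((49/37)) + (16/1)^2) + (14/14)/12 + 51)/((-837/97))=-8187091/70308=-116.45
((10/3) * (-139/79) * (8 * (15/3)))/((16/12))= -13900/79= -175.95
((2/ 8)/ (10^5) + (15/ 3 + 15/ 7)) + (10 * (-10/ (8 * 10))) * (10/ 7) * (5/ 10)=2500001/ 400000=6.25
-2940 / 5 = -588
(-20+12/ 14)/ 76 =-0.25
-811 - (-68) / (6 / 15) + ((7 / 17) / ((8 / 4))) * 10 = -10862 / 17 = -638.94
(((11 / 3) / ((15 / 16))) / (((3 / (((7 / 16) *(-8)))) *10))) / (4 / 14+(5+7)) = -0.04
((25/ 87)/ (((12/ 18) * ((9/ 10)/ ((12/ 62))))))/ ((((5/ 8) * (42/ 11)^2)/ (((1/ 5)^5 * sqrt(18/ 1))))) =484 * sqrt(2)/ 49557375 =0.00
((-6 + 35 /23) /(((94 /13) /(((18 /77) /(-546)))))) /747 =0.00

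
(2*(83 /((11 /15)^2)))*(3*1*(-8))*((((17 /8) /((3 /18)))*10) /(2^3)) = -14286375 /121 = -118069.21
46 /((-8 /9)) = -51.75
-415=-415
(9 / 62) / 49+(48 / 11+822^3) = 18560766649587 / 33418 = 555412252.37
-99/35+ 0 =-99/35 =-2.83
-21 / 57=-7 / 19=-0.37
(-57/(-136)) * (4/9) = 19/102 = 0.19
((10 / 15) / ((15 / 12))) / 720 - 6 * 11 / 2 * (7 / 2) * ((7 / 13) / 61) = -545341 / 535275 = -1.02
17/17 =1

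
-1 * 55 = -55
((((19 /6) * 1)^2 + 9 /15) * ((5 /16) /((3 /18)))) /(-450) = -1913 /43200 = -0.04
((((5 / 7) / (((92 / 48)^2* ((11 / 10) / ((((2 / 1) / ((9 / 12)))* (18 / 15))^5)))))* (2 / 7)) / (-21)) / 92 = -50331648 / 5738261375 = -0.01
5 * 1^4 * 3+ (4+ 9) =28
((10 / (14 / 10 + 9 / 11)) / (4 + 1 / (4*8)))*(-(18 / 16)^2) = -7425 / 5246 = -1.42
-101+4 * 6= -77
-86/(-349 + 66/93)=2666/10797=0.25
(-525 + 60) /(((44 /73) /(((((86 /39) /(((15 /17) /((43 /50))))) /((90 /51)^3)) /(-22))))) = 349475834527 /25482600000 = 13.71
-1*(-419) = 419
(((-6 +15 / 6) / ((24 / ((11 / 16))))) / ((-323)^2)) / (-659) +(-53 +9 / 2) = -2560904704051 / 52802158848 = -48.50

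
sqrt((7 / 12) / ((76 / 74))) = 0.75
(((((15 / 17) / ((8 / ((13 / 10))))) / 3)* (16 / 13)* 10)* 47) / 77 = 470 / 1309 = 0.36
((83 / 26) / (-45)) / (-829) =83 / 969930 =0.00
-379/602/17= -0.04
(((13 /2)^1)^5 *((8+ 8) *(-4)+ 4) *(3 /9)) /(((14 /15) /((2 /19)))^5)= -1409753109375 /332926367144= -4.23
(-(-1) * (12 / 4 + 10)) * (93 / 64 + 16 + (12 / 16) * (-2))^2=13551733 / 4096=3308.53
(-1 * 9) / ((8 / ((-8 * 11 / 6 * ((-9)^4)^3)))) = 9320174703873 / 2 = 4660087351936.50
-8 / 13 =-0.62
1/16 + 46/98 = 417/784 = 0.53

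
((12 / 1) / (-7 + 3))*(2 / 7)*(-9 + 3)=36 / 7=5.14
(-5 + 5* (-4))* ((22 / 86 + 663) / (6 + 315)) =-713000 / 13803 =-51.66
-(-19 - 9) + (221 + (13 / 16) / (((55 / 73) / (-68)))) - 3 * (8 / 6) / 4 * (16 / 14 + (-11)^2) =82429 / 1540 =53.53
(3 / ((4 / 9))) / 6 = 9 / 8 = 1.12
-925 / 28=-33.04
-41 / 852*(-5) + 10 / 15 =773 / 852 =0.91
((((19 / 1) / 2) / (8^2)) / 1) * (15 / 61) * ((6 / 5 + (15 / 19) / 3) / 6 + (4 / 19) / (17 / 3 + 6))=1045 / 109312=0.01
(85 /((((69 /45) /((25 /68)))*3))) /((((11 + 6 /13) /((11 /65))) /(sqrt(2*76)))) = 1375*sqrt(38) /6854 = 1.24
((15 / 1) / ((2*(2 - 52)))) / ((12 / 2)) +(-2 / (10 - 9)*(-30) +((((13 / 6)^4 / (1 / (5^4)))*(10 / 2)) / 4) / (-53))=-363874369 / 1373760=-264.87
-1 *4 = -4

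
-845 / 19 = -44.47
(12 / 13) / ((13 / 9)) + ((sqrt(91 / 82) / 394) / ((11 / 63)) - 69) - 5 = -12398 / 169 + 63*sqrt(7462) / 355388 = -73.35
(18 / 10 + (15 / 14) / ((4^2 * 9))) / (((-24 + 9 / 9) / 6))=-6073 / 12880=-0.47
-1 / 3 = -0.33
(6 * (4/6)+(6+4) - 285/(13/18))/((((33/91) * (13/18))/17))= -3532872/143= -24705.40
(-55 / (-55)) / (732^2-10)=1 / 535814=0.00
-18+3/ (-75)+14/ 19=-8219/ 475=-17.30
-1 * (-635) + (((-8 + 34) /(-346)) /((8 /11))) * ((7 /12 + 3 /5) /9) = 474563447 /747360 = 634.99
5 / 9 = 0.56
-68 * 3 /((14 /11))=-1122 /7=-160.29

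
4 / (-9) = -4 / 9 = -0.44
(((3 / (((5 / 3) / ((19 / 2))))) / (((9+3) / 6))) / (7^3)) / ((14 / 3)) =513 / 96040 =0.01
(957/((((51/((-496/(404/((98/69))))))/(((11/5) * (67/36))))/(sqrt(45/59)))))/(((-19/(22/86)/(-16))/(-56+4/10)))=34946477296192 * sqrt(295)/428306551425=1401.39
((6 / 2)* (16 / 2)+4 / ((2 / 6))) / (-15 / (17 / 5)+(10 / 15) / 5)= -9180 / 1091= -8.41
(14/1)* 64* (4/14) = 256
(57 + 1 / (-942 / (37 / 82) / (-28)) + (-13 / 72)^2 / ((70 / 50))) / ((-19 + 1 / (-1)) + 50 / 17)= -3.34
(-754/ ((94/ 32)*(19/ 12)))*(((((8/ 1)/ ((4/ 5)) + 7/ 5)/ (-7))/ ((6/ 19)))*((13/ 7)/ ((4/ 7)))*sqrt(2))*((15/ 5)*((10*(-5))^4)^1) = 16761420000000*sqrt(2)/ 329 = 72049323673.65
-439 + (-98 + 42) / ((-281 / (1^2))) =-123303 / 281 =-438.80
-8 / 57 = -0.14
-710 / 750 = -71 / 75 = -0.95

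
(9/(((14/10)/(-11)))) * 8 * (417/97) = -1651320/679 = -2431.99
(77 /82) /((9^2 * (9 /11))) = 847 /59778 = 0.01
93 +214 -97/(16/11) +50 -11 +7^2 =5253/16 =328.31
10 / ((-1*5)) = -2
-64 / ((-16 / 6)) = 24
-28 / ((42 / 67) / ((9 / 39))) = -134 / 13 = -10.31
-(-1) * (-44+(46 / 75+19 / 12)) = -12541 / 300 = -41.80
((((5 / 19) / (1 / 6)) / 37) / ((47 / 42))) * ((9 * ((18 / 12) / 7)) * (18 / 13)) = 43740 / 429533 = 0.10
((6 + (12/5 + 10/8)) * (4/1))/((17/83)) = 16019/85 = 188.46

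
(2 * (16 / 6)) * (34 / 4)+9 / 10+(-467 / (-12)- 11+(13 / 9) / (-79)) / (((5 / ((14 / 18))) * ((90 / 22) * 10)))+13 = 3417416311 / 57591000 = 59.34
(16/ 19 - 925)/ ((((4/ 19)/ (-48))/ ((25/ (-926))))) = -2633850/ 463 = -5688.66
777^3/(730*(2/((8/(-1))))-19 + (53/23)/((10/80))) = -2562460.74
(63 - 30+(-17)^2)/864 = 161/432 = 0.37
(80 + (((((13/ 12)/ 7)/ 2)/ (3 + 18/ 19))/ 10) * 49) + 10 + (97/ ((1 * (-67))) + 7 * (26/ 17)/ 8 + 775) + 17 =18082487831/ 20502000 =881.99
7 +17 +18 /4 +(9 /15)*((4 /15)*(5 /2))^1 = 289 /10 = 28.90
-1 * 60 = -60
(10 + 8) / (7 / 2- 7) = -36 / 7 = -5.14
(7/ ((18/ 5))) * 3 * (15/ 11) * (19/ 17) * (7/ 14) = 3325/ 748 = 4.45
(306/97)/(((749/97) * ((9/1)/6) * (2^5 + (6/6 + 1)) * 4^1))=3/1498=0.00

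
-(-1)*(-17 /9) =-17 /9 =-1.89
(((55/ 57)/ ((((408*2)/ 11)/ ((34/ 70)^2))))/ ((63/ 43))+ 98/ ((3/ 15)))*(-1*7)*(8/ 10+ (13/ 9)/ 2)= -2834922758587/ 542959200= -5221.24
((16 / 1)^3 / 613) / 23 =0.29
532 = 532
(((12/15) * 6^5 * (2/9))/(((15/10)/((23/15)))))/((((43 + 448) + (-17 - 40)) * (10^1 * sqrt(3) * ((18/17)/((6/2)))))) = 25024 * sqrt(3)/81375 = 0.53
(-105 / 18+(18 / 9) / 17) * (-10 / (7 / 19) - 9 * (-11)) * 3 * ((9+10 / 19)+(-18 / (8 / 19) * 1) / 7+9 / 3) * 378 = -27039024045 / 9044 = -2989719.60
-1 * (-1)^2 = -1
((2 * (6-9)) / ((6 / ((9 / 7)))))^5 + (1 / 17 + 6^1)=727288 / 285719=2.55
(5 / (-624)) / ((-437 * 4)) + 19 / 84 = 1727059 / 7635264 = 0.23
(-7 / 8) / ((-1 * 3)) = 7 / 24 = 0.29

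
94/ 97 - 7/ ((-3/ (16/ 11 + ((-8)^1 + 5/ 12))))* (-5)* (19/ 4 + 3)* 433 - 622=36771587605/ 153648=239323.57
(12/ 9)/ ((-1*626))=-2/ 939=-0.00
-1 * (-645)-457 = 188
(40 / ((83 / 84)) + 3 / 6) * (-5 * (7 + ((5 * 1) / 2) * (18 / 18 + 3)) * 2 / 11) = -578255 / 913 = -633.36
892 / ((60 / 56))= 12488 / 15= 832.53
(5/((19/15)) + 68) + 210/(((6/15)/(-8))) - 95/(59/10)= -4645597/1121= -4144.15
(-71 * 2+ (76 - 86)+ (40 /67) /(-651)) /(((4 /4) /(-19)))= 125966656 /43617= 2888.02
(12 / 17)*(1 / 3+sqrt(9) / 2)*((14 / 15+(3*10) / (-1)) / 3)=-9592 / 765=-12.54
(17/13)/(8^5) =17/425984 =0.00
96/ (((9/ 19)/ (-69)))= -13984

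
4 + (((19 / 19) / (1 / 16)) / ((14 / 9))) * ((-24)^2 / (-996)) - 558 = -325330 / 581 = -559.95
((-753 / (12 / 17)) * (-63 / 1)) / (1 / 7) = 1881747 / 4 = 470436.75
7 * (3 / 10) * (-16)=-168 / 5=-33.60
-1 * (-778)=778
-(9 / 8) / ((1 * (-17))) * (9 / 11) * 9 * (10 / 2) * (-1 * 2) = -3645 / 748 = -4.87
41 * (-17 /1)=-697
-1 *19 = -19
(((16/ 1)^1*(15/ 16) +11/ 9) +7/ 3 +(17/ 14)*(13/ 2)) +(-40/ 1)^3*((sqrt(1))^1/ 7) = -2297335/ 252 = -9116.41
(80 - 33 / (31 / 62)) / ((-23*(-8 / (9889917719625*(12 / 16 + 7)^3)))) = 2062413771497438625 / 5888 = 350274078039646.51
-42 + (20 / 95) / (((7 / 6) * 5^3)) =-42.00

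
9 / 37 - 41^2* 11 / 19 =-683996 / 703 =-972.97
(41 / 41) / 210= 1 / 210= 0.00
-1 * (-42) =42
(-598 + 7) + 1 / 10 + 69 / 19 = -111581 / 190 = -587.27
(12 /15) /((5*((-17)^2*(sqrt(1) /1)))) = 4 /7225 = 0.00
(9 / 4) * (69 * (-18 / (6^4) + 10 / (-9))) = -5589 / 32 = -174.66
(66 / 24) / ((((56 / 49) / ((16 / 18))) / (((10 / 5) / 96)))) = 77 / 1728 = 0.04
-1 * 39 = -39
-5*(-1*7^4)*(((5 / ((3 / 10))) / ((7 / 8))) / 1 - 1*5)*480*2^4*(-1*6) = -7771008000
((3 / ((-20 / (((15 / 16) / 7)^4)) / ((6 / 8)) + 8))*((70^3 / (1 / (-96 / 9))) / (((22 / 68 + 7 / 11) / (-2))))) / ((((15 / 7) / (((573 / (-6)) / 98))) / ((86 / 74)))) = 609571323900000 / 4179808060651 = 145.84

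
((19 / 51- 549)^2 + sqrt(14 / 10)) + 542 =sqrt(35) / 5 + 784290142 / 2601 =301535.26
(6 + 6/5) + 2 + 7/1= 81/5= 16.20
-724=-724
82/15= 5.47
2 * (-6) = -12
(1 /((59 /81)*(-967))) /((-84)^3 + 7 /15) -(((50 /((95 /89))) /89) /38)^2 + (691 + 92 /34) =779553351953374354807 /1123752280837616213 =693.71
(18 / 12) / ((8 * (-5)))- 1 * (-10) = 9.96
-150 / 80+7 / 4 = -1 / 8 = -0.12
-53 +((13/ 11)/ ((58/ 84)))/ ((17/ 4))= -285235/ 5423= -52.60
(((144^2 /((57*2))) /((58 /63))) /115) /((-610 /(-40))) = 435456 /3865265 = 0.11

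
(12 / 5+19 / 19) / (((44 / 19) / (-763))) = -246449 / 220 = -1120.22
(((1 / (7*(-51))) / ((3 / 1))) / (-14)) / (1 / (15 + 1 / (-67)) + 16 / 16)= 502 / 8029287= 0.00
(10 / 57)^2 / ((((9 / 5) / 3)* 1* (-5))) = -100 / 9747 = -0.01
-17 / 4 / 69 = -17 / 276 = -0.06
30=30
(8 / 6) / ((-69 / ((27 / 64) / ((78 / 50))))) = -25 / 4784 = -0.01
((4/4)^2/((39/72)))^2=576/169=3.41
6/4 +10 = 11.50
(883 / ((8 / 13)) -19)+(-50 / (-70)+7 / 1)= 1423.59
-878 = -878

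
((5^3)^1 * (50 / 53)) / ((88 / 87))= 271875 / 2332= 116.58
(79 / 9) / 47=79 / 423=0.19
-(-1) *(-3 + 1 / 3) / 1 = -8 / 3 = -2.67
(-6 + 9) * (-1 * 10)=-30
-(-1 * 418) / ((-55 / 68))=-2584 / 5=-516.80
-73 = -73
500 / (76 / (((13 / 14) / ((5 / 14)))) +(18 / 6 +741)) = 1625 / 2513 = 0.65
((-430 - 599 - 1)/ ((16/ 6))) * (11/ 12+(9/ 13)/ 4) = -43775/ 104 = -420.91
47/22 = 2.14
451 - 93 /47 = 21104 /47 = 449.02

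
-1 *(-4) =4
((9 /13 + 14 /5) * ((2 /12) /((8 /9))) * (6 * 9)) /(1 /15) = 55161 /104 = 530.39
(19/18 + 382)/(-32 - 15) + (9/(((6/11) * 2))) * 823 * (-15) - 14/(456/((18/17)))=-55665077101/546516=-101854.43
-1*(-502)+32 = 534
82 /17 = 4.82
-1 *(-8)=8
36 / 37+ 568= 21052 / 37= 568.97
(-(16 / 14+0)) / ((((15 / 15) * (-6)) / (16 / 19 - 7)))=-156 / 133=-1.17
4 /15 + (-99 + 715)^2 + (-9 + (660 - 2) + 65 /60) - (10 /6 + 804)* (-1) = 22854721 /60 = 380912.02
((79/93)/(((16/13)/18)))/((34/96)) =18486/527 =35.08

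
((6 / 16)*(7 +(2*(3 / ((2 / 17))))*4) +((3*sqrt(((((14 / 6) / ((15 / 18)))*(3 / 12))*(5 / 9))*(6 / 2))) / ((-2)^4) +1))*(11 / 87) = 11*sqrt(42) / 2784 +7051 / 696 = 10.16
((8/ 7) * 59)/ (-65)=-1.04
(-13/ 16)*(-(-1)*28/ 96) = -91/ 384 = -0.24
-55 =-55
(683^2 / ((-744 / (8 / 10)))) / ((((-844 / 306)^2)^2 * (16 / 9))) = -766881719377227 / 157300998837760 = -4.88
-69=-69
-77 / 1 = -77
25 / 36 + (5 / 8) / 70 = 709 / 1008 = 0.70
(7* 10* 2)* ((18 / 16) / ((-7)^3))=-45 / 98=-0.46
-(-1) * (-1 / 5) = -1 / 5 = -0.20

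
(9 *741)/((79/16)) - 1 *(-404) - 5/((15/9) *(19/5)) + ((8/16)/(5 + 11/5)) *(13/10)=379113193/216144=1753.98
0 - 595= -595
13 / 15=0.87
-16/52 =-4/13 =-0.31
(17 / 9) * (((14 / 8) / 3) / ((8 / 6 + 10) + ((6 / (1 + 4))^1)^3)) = 14875 / 176328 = 0.08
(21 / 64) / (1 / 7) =147 / 64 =2.30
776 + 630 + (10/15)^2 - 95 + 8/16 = 1311.94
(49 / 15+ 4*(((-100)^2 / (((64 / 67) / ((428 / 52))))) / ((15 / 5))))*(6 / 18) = 22403762 / 585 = 38297.03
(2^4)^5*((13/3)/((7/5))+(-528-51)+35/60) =-4222877696/7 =-603268242.29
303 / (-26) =-303 / 26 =-11.65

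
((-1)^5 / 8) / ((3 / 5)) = -5 / 24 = -0.21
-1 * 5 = -5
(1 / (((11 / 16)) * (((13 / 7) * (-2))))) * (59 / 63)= -472 / 1287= -0.37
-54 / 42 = -9 / 7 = -1.29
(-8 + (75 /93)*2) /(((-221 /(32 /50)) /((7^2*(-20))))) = -620928 /34255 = -18.13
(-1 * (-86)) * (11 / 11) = 86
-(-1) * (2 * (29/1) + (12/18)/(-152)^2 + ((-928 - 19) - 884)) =-61445087/34656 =-1773.00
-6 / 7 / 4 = -3 / 14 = -0.21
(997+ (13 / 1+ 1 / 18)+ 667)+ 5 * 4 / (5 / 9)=30835 / 18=1713.06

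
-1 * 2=-2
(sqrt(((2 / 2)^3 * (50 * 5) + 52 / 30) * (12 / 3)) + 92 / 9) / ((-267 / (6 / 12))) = -8 * sqrt(885) / 4005-46 / 2403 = -0.08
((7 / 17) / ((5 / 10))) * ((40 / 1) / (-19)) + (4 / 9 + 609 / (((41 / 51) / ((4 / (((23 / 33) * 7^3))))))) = 1529399552 / 134323749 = 11.39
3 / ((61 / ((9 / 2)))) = 27 / 122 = 0.22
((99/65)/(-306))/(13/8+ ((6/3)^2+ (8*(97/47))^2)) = -8836/493916215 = -0.00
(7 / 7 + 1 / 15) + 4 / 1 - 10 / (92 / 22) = 923 / 345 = 2.68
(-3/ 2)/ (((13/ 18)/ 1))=-27/ 13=-2.08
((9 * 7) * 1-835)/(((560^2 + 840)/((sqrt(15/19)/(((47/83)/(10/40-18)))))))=1137349 * sqrt(285)/280794920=0.07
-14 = -14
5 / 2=2.50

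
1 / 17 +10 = 171 / 17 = 10.06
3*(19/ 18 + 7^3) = 6193/ 6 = 1032.17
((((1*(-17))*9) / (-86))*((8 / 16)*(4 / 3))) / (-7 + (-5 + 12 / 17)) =-289 / 2752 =-0.11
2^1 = 2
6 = 6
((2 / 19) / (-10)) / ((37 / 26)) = -26 / 3515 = -0.01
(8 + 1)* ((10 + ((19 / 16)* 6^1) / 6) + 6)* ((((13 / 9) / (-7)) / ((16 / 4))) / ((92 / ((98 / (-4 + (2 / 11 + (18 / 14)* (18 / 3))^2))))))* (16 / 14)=-21196175 / 127308864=-0.17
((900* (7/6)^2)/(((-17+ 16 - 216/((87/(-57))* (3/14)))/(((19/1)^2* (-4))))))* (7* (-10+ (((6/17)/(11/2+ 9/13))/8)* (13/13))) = 1403028684050/7477093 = 187643.60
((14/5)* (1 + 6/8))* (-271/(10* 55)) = -2.41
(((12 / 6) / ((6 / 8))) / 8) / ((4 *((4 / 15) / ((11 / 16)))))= 0.21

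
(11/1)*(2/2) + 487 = 498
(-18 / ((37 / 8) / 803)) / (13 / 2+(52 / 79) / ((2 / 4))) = -18269856 / 45695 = -399.82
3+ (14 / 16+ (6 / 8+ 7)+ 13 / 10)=12.92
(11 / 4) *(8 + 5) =143 / 4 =35.75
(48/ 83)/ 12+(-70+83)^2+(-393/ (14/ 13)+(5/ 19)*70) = -3917947/ 22078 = -177.46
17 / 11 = 1.55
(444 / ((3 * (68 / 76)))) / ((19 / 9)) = 1332 / 17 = 78.35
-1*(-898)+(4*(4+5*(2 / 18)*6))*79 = 3215.33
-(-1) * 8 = 8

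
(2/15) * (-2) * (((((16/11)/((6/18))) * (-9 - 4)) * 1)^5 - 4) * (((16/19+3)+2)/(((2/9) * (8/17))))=133892458156365327/15299845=8751229712.22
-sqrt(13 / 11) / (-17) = sqrt(143) / 187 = 0.06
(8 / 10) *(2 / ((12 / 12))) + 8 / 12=34 / 15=2.27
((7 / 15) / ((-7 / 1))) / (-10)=1 / 150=0.01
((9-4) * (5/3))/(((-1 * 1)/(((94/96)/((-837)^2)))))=-1175/100881936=-0.00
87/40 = 2.18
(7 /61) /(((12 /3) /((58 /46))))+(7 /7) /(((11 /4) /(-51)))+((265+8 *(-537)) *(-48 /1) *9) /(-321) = -35955463453 /6605324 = -5443.41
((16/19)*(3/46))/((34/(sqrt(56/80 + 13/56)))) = 9*sqrt(2030)/260015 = 0.00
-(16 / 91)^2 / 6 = -128 / 24843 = -0.01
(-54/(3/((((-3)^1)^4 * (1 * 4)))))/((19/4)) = -23328/19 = -1227.79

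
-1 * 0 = 0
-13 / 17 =-0.76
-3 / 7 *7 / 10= -3 / 10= -0.30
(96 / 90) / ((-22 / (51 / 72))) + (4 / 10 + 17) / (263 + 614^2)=-0.03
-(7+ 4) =-11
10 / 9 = 1.11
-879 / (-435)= 293 / 145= 2.02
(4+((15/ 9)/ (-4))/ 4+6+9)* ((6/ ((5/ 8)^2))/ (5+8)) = 7256/ 325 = 22.33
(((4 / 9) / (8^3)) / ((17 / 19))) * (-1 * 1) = -19 / 19584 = -0.00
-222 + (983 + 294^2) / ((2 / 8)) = 349454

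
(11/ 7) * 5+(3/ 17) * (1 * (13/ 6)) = 1961/ 238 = 8.24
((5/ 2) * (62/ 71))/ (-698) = -0.00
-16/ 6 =-8/ 3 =-2.67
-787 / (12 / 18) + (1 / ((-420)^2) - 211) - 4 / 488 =-14973184739 / 10760400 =-1391.51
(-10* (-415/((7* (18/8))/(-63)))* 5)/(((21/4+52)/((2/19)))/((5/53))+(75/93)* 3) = -102920000/7151693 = -14.39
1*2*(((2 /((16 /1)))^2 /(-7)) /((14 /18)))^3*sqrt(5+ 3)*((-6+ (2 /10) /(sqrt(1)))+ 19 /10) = 28431*sqrt(2) /77102448640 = 0.00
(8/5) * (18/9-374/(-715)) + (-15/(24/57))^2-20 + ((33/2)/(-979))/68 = 39437990909/31470400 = 1253.18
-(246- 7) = -239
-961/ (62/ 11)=-341/ 2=-170.50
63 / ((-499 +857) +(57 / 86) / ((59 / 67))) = 319662 / 1820311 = 0.18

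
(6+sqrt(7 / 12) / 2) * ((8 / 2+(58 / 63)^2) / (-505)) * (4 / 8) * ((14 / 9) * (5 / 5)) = -7696 / 171801 - 962 * sqrt(21) / 1546209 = -0.05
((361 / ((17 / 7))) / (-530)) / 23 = -2527 / 207230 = -0.01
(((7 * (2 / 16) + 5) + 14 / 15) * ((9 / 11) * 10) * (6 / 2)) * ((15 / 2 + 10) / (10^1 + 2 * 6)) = 257355 / 1936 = 132.93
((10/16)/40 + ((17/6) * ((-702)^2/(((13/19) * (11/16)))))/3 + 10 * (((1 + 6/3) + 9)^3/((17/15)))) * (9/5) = 108216540819/59840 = 1808431.50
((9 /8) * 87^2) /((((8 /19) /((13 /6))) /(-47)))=-263605563 /128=-2059418.46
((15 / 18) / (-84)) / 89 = -5 / 44856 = -0.00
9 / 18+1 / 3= 5 / 6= 0.83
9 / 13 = 0.69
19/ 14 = 1.36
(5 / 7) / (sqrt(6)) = 5*sqrt(6) / 42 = 0.29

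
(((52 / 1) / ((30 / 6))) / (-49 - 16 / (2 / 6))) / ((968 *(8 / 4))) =-13 / 234740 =-0.00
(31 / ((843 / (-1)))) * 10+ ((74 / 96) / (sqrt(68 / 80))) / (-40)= -310 / 843 -37 * sqrt(85) / 16320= -0.39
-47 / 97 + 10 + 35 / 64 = 62467 / 6208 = 10.06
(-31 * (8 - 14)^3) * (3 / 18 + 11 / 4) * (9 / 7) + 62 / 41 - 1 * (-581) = 1053393 / 41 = 25692.51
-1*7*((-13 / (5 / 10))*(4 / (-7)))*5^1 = -520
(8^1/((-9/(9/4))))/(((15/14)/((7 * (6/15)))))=-392/75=-5.23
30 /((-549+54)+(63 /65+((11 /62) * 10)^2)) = -1873950 /30663007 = -0.06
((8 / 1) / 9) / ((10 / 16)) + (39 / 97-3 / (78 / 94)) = -1.79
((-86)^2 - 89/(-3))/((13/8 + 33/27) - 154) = -534648/10883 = -49.13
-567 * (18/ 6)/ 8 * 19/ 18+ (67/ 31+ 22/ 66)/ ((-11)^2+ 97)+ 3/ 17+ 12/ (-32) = -619349285/ 2757264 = -224.62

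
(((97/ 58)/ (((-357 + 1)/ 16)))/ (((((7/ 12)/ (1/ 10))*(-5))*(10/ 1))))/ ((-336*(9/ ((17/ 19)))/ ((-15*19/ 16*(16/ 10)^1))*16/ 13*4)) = 21437/ 48564096000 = 0.00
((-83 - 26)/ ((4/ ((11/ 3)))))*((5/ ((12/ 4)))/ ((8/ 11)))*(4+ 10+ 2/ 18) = -8375015/ 2592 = -3231.10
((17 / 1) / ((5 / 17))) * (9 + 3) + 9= 3513 / 5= 702.60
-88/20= -22/5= -4.40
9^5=59049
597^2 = 356409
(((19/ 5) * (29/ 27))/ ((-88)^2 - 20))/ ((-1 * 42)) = -551/ 43795080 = -0.00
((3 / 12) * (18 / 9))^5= 1 / 32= 0.03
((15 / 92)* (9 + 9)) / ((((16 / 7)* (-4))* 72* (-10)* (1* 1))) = 21 / 47104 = 0.00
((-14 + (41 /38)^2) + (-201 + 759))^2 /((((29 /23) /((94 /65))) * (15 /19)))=669907164101209 /1551505800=431778.70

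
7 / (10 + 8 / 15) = 105 / 158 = 0.66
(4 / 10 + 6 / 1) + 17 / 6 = 277 / 30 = 9.23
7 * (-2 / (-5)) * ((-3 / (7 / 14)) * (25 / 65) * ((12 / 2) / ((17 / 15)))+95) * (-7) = -358582 / 221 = -1622.54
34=34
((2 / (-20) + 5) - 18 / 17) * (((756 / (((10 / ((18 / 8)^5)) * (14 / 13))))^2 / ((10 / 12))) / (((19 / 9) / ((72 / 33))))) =22721527664569179693 / 291061760000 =78064283.21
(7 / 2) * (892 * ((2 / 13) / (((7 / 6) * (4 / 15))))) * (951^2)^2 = 16416079257836070 / 13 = 1262775327525851.54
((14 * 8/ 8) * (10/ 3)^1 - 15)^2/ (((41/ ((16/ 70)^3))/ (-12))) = -739328/ 210945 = -3.50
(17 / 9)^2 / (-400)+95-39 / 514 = 790339927 / 8326800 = 94.92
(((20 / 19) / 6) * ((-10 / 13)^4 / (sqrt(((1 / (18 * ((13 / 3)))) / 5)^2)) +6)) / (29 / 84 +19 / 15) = 438454800 / 28260011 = 15.52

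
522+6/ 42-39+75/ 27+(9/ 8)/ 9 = 244967/ 504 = 486.05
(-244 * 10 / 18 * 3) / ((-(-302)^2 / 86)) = 26230 / 68403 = 0.38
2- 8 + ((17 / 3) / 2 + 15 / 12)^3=107281 / 1728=62.08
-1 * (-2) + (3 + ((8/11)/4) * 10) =75/11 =6.82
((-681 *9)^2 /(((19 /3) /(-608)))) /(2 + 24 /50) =-45077569200 /31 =-1454115135.48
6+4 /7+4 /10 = 244 /35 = 6.97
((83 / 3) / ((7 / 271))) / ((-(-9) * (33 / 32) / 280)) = 28791040 / 891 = 32313.18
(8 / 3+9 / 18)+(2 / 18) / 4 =115 / 36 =3.19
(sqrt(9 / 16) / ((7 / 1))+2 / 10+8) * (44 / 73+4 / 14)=264001 / 35770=7.38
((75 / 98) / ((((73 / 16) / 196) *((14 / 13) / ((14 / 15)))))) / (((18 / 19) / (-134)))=-2647840 / 657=-4030.20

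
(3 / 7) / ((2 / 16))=24 / 7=3.43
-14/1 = -14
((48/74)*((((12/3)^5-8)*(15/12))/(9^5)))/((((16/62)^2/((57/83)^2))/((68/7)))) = 3745012195/3902156937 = 0.96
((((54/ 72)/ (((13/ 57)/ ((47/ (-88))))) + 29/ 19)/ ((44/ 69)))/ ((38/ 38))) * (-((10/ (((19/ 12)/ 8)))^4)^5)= 4765100473325351489147610545883847721169715200000000000000000000/ 1123451536725676052524818847087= 4241482892277970882606707000000000.00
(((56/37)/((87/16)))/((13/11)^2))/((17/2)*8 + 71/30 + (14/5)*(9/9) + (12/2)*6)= 216832/118775735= 0.00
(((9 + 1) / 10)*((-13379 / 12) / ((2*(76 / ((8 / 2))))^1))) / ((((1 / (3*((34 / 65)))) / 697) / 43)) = -6816694153 / 4940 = -1379897.60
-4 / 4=-1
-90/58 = -45/29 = -1.55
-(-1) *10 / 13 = 10 / 13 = 0.77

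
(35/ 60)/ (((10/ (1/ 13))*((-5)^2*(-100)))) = -7/ 3900000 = -0.00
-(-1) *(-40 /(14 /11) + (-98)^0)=-213 /7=-30.43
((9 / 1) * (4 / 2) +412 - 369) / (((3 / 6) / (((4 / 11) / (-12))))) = -122 / 33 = -3.70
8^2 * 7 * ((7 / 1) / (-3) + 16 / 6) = 149.33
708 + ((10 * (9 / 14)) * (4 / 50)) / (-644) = 7979151 / 11270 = 708.00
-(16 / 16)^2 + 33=32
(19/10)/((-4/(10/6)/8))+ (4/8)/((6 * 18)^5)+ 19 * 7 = 3722297794561/29386561536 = 126.67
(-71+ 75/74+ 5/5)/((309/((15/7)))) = -25525/53354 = -0.48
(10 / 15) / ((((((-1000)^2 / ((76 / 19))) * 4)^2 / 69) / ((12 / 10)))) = 69 / 1250000000000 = 0.00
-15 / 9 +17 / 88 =-389 / 264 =-1.47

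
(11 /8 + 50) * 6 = 1233 /4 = 308.25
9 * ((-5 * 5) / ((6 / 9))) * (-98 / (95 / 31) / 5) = 41013 / 19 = 2158.58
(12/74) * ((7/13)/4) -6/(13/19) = -8415/962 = -8.75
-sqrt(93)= -9.64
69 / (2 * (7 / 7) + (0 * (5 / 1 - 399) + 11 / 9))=621 / 29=21.41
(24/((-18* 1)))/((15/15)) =-4/3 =-1.33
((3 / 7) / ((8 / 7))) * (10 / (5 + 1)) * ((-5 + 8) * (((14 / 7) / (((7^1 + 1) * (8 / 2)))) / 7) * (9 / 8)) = 135 / 7168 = 0.02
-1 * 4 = -4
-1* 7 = -7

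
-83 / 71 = -1.17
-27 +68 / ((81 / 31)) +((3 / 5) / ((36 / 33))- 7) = -12029 / 1620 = -7.43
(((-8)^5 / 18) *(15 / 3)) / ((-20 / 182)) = 745472 / 9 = 82830.22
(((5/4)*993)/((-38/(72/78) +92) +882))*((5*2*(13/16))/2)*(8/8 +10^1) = 10649925/179104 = 59.46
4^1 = 4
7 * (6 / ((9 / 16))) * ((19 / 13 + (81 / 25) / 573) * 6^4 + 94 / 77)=291023719744 / 2048475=142068.48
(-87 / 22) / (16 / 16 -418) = 0.01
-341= -341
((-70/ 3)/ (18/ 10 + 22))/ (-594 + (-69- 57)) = 0.00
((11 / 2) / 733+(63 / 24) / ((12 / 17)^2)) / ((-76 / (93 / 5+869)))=-3295150649 / 53479680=-61.62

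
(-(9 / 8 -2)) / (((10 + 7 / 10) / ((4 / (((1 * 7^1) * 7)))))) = 5 / 749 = 0.01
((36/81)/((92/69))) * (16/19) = 16/57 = 0.28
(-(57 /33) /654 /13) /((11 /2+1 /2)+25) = -19 /2899182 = -0.00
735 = 735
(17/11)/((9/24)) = 136/33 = 4.12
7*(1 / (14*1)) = 1 / 2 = 0.50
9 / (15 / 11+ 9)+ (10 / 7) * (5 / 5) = 611 / 266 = 2.30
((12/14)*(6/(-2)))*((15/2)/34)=-135/238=-0.57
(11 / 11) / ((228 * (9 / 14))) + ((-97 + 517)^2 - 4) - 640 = 180325663 / 1026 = 175756.01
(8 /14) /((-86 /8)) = -16 /301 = -0.05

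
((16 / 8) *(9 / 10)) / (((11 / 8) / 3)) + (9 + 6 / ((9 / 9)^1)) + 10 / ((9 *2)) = 9644 / 495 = 19.48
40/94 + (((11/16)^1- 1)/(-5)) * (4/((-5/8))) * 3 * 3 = -746/235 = -3.17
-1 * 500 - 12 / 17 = -8512 / 17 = -500.71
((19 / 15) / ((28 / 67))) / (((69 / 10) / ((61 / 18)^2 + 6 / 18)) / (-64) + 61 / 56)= 293192 / 104487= 2.81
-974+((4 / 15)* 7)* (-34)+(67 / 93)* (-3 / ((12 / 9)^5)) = -494244343 / 476160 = -1037.98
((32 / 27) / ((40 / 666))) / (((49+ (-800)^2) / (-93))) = -0.00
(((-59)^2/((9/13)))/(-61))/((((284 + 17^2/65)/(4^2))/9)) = -47063120/1143689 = -41.15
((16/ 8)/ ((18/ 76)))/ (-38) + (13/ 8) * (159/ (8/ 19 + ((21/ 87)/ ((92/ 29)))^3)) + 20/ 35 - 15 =235072786481/ 392869323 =598.35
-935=-935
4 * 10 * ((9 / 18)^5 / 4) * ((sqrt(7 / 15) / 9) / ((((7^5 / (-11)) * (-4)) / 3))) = 11 * sqrt(105) / 9680832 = 0.00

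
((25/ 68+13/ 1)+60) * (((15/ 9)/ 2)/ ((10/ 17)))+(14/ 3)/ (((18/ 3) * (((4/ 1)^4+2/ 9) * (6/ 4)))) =5752429/ 55344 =103.94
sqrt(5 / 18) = sqrt(10) / 6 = 0.53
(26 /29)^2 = 676 /841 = 0.80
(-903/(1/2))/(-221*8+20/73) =65919/64522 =1.02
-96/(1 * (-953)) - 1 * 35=-34.90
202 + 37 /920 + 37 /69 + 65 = 738511 /2760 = 267.58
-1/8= -0.12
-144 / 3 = -48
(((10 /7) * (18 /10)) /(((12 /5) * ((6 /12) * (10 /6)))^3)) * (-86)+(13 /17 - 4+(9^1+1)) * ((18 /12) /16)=-102849 /3808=-27.01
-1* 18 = -18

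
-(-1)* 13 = 13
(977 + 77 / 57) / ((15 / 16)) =892256 / 855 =1043.57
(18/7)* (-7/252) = -1/14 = -0.07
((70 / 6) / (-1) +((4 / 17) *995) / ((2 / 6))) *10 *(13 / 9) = 4579250 / 459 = 9976.58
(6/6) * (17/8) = 17/8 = 2.12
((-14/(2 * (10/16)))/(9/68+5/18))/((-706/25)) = 0.97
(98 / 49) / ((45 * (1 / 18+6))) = 4 / 545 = 0.01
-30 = -30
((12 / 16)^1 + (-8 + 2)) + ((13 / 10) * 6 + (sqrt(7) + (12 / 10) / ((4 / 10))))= sqrt(7) + 111 / 20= 8.20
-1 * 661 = -661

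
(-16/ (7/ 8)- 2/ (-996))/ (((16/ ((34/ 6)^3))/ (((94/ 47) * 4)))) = -313139881/ 188244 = -1663.48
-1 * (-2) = 2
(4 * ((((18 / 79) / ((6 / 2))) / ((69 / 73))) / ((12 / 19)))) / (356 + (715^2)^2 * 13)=2774 / 18520115959229931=0.00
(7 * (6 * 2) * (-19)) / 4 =-399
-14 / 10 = -7 / 5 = -1.40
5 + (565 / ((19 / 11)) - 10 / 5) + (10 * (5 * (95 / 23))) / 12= 910661 / 2622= 347.32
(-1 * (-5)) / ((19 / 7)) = 35 / 19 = 1.84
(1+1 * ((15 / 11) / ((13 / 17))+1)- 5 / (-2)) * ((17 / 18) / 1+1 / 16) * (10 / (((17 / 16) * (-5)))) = -86855 / 7293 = -11.91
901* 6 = 5406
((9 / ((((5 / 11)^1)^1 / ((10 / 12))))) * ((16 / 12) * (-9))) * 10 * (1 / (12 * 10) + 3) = -11913 / 2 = -5956.50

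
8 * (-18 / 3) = -48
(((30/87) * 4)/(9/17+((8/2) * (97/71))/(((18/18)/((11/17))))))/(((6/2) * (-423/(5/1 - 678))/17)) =3.06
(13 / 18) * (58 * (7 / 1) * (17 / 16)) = 44863 / 144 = 311.55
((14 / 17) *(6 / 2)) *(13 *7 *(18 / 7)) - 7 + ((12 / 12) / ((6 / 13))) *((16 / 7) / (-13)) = 203753 / 357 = 570.74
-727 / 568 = -1.28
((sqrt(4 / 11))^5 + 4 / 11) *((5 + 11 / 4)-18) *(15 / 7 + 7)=-2624 / 77-20992 *sqrt(11) / 9317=-41.55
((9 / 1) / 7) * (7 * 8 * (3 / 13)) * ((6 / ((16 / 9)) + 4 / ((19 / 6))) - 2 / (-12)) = 19719 / 247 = 79.83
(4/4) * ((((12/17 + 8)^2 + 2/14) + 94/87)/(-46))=-13554841/8096046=-1.67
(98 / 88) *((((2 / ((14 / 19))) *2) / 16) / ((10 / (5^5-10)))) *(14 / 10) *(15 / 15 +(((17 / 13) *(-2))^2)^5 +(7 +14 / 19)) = 2468902.98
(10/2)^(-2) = 1/25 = 0.04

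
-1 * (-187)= 187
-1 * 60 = -60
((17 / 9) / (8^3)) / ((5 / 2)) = 17 / 11520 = 0.00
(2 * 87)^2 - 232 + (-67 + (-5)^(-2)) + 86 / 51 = 38222876 / 1275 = 29978.73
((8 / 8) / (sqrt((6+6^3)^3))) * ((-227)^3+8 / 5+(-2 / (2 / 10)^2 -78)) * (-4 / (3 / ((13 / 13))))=19495349 * sqrt(222) / 61605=4715.11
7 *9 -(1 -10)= 72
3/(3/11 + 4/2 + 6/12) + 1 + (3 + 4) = 554/61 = 9.08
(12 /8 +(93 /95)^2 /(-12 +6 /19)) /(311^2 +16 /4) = 24921 /1699941875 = 0.00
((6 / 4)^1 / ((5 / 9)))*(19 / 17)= 513 / 170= 3.02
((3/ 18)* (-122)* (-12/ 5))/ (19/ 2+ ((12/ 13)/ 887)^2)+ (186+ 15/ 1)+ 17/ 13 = 34064572811634/ 164210510555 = 207.44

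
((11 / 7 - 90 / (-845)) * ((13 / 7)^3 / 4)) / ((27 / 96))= 206440 / 21609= 9.55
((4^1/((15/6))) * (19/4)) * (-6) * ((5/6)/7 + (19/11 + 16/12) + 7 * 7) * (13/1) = -11908858/385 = -30932.10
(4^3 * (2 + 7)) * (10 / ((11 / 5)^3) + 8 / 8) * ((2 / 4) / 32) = 23229 / 1331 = 17.45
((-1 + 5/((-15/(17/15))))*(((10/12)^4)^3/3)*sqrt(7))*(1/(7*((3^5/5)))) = -7568359375*sqrt(7)/49986541172736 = -0.00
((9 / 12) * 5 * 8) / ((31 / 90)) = 2700 / 31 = 87.10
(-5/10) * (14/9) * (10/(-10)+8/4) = -7/9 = -0.78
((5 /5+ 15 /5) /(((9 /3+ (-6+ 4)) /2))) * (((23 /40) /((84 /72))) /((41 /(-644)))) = -12696 /205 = -61.93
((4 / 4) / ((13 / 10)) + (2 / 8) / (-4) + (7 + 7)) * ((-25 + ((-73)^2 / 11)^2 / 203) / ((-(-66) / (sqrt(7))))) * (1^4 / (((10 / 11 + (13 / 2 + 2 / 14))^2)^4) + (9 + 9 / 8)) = 1645779116193742445540734989073759519 * sqrt(7) / 644894017124366405792902339287168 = 6752.00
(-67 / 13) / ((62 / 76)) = -2546 / 403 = -6.32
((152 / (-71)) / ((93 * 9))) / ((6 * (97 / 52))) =-3952 / 17293257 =-0.00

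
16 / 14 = 8 / 7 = 1.14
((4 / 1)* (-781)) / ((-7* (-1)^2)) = 3124 / 7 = 446.29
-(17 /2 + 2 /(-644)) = -1368 /161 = -8.50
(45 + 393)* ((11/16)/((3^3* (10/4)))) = 803/180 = 4.46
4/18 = 2/9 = 0.22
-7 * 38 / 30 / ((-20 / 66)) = 1463 / 50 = 29.26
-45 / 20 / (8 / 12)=-27 / 8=-3.38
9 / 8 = 1.12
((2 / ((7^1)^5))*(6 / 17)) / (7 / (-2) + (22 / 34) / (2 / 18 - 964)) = -208200 / 17353614061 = -0.00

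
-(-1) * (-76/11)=-76/11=-6.91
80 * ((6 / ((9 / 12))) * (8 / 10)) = 512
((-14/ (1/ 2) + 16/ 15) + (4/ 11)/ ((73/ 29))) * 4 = -1290688/ 12045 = -107.16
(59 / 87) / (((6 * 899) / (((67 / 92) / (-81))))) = -3953 / 3497059656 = -0.00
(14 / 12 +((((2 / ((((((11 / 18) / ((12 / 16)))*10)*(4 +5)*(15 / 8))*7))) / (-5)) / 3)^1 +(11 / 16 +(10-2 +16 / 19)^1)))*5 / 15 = 3.57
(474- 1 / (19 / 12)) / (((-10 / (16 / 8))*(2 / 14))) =-62958 / 95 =-662.72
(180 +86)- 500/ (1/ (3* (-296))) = 444266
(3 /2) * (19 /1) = 28.50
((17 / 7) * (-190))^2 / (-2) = -5216450 / 49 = -106458.16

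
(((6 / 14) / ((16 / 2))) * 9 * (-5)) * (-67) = 9045 / 56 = 161.52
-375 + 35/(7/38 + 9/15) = -49225/149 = -330.37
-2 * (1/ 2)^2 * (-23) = 11.50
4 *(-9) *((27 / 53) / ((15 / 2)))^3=-209952 / 18609625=-0.01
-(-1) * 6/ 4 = 3/ 2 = 1.50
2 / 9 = 0.22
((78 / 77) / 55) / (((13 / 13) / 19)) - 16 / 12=-12494 / 12705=-0.98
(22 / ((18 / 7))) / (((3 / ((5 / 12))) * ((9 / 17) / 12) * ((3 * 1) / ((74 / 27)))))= 484330 / 19683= 24.61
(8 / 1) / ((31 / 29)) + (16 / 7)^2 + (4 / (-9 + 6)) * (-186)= 396016 / 1519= 260.71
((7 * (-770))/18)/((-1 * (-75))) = -539/135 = -3.99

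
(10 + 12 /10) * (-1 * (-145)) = 1624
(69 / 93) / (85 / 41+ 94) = 943 / 122109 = 0.01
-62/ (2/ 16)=-496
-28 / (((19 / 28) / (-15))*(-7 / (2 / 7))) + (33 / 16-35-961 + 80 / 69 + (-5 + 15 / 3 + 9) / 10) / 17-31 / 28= -1057317551 / 12480720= -84.72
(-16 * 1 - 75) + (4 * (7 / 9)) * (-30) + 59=-376 / 3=-125.33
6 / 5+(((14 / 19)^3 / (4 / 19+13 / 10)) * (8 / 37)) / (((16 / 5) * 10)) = 3290722 / 2738185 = 1.20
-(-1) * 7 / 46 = 0.15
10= 10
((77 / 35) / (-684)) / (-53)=11 / 181260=0.00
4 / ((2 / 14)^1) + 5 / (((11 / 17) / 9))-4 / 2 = 1051 / 11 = 95.55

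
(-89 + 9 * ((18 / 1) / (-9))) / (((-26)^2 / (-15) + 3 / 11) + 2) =17655 / 7061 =2.50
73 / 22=3.32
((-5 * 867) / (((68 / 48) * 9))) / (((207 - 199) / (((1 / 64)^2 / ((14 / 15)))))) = -1275 / 114688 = -0.01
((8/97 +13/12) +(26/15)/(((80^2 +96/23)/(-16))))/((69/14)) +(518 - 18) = 500.24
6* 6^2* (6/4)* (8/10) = 1296/5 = 259.20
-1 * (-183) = 183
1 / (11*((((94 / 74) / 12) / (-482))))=-413.94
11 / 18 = 0.61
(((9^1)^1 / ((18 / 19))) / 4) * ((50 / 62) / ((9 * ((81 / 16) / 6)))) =1900 / 7533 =0.25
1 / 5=0.20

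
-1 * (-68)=68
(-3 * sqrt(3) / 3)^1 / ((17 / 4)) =-4 * sqrt(3) / 17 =-0.41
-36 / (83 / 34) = -14.75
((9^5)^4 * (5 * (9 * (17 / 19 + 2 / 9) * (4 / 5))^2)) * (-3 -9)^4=147150550149367076400053293056 / 1805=81523850498264308254877170.00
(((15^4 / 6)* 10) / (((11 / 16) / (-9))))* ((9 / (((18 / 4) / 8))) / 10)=-19440000 / 11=-1767272.73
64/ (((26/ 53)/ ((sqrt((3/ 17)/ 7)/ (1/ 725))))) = 1229600*sqrt(357)/ 1547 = 15017.85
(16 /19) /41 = 16 /779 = 0.02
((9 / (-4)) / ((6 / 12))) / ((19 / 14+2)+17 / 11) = -0.92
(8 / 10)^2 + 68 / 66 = 1378 / 825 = 1.67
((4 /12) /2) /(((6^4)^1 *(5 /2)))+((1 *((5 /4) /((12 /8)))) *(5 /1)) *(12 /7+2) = 2106007 /136080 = 15.48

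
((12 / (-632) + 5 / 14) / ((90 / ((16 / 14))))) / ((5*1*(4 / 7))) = 187 / 124425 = 0.00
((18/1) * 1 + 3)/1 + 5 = 26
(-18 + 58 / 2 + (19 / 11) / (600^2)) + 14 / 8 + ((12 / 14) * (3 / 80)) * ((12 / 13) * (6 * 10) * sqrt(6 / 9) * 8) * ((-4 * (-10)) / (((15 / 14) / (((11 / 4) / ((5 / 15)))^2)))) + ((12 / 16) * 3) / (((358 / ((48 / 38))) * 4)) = 171743284619 / 13467960000 + 156816 * sqrt(6) / 13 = 29560.38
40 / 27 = 1.48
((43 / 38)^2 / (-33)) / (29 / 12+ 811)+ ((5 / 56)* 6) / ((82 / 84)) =40560239 / 73916194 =0.55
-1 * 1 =-1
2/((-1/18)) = -36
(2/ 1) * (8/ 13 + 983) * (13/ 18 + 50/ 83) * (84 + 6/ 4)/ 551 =25305473/ 62582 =404.36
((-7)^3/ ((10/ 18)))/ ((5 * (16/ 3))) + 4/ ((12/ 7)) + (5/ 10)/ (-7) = -175481/ 8400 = -20.89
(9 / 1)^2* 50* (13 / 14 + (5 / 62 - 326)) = -285618150 / 217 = -1316212.67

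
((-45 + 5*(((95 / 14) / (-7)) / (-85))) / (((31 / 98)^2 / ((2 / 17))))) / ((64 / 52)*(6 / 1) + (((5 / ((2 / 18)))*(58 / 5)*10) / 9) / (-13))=47695375 / 33605209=1.42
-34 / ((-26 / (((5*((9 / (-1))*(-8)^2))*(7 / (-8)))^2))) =107956800 / 13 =8304369.23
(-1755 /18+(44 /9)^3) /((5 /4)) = 56426 /3645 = 15.48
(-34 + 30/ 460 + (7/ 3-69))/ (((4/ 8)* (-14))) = 13883/ 966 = 14.37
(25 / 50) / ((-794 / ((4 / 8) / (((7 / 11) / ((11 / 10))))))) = -121 / 222320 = -0.00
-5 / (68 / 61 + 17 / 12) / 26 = -1830 / 24089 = -0.08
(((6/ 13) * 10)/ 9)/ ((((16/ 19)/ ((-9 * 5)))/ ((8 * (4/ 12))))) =-950/ 13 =-73.08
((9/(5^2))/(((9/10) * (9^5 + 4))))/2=1/295265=0.00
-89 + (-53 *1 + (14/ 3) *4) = -370/ 3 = -123.33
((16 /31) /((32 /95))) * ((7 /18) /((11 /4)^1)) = 665 /3069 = 0.22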